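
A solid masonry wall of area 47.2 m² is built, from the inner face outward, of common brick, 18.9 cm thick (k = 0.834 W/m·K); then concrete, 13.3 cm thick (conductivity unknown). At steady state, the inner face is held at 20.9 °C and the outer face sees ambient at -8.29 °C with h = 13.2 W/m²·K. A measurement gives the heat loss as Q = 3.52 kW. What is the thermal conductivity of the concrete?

k = 1.49 W/m·K

ΣR = ΔT/Q = |20.9 − -8.29|/3520 = 0.008293 K/W
Known resistances:
  R_common brick = L/(kA) = 0.189/(0.834·47.2) = 0.004801 K/W
  R_conv,out = 1/(hA) = 1/(13.2·47.2) = 0.001605 K/W
R_concrete = ΣR − ΣR_known = 0.008293 − 0.006406 = 0.001887 K/W
L/(kA) = 0.001887 ⇒ k = 0.133/(0.001887·47.2) = 1.49 W/m·K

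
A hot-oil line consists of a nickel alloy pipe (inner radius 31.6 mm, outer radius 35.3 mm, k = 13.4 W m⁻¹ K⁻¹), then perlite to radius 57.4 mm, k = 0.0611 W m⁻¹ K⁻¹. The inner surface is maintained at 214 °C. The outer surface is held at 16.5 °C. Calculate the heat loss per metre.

Q' = 156 W/m

Treat each layer as a resistance in series:
  R'_nickel alloy = ln(0.0353/0.0316)/(2πk) = 0.1107/(2π·13.4) = 0.001315 m·K/W
  R'_perlite = ln(0.0574/0.0353)/(2πk) = 0.4862/(2π·0.0611) = 1.266 m·K/W
ΣR = 0.001315 + 1.266 = 1.267 m·K/W
Q' = ΔT/ΣR = (214 °C − 16.5 °C)/1.267 = 156 W/m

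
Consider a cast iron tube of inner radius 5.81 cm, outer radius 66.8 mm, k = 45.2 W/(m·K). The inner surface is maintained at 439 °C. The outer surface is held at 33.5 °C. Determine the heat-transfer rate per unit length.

Q' = 825 kW/m

Q' = 2πk·ΔT/ln(r₂/r₁) = 2π × 45.2 × 405.5 / ln(0.0668/0.0581) = 8.25×10^5 W/m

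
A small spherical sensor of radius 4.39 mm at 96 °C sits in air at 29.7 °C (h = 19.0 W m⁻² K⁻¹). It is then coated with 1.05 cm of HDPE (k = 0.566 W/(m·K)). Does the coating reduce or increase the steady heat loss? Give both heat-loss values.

Critical radius for a sphere: r_cr = 2k/h = 0.0596 m = 5.96 cm.
Outer radius after coating: r₂ = 0.00439 + 0.0105 = 0.01489 m.
Since r₁ < r_cr and r₂ ≤ r_cr, the coating moves toward the maximum at r_cr — heat loss rises.
Bare: R = 1/(4πr₁²h) = 217.3 K/W; Q = 66.3/217.3 = 0.305 W.
Coated: R = R_cond + R_conv = 41.47 K/W; Q = 66.3/41.47 = 1.60 W.

increases: 0.305 → 1.60 W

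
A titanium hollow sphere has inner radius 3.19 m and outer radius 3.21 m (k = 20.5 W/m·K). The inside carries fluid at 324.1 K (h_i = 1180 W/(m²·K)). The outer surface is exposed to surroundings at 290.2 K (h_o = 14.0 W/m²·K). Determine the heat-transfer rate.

Series thermal resistances, inner to outer:
  R_conv,in = 1/(4πr²h) = 1/(4π·3.19²·1180) = 6.627×10^-6 K/W
  R_titanium = (1/3.19 − 1/3.21)/(4πk) = 0.001953/(4π·20.5) = 7.582×10^-6 K/W
  R_conv,out = 1/(4πr²h) = 1/(4π·3.21²·14.0) = 5.516×10^-4 K/W
ΣR = 6.627×10^-6 + 7.582×10^-6 + 5.516×10^-4 = 5.658×10^-4 K/W
Q = ΔT/ΣR = (324.1 K − 290.2 K)/5.658×10^-4 = 59900 W

Q = 59.9 kW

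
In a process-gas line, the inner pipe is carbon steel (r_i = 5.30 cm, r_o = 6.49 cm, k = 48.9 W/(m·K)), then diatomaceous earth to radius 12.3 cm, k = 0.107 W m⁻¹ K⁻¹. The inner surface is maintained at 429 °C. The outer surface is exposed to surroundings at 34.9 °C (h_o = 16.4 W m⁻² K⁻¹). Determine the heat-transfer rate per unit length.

Q' = 382 W/m

Resistance network (inner→outer):
  R'_carbon steel = ln(0.0649/0.0530)/(2πk) = 0.2026/(2π·48.9) = 6.593×10^-4 m·K/W
  R'_diatomaceous earth = ln(0.123/0.0649)/(2πk) = 0.6393/(2π·0.107) = 0.9510 m·K/W
  R'_conv,out = 1/(2πr h) = 1/(2π·0.123·16.4) = 0.07890 m·K/W
ΣR = 6.593×10^-4 + 0.9510 + 0.07890 = 1.031 m·K/W
Q' = ΔT/ΣR = (429 °C − 34.9 °C)/1.031 = 382 W/m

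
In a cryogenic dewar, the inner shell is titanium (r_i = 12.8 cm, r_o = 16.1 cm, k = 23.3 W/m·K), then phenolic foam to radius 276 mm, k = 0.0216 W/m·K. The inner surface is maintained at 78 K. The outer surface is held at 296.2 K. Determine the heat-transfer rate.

Treat each layer as a resistance in series:
  R_titanium = (1/0.128 − 1/0.161)/(4πk) = 1.601/(4π·23.3) = 0.005469 K/W
  R_phenolic foam = (1/0.161 − 1/0.276)/(4πk) = 2.588/(4π·0.0216) = 9.535 K/W
ΣR = 0.005469 + 9.535 = 9.540 K/W
Q = ΔT/ΣR = (78 K − 296.2 K)/9.540 = -22.9 W
(Negative Q ⇒ heat flows inward; heat gain = 22.9 W.)

Q = 22.9 W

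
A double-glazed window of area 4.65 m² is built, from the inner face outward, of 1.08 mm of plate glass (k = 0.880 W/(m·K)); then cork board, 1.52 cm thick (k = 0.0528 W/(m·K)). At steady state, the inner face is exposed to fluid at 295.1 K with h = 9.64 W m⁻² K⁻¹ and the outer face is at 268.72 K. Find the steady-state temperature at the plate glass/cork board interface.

Treat each layer as a resistance in series:
  R_conv,in = 1/(hA) = 1/(9.64·4.65) = 0.02231 K/W
  R_plate glass = L/(kA) = 0.00108/(0.880·4.65) = 2.639×10^-4 K/W
  R_cork board = L/(kA) = 0.0152/(0.0528·4.65) = 0.06191 K/W
ΣR = 0.02231 + 2.639×10^-4 + 0.06191 = 0.08448 K/W
Q = ΔT/ΣR = (295.1 K − 268.72 K)/0.08448 = 312.3 W
From the inner boundary to the plate glass/cork board interface, ΣR_partial = 0.02257 K/W.
T_interface = T_in − Q·ΣR_partial = 295.1 K − (312.3)(0.02257) = 288.1 K

T = 288.1 K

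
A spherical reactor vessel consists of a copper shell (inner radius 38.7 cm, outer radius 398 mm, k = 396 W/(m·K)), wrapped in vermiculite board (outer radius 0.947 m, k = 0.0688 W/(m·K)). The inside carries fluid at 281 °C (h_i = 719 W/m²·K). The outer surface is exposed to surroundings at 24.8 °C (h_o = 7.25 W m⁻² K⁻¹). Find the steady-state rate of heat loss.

Q = 151 W

Treat each layer as a resistance in series:
  R_conv,in = 1/(4πr²h) = 1/(4π·0.387²·719) = 7.390×10^-4 K/W
  R_copper = (1/0.387 − 1/0.398)/(4πk) = 0.07142/(4π·396) = 1.435×10^-5 K/W
  R_vermiculite board = (1/0.398 − 1/0.947)/(4πk) = 1.457/(4π·0.0688) = 1.685 K/W
  R_conv,out = 1/(4πr²h) = 1/(4π·0.947²·7.25) = 0.01224 K/W
ΣR = 7.390×10^-4 + 1.435×10^-5 + 1.685 + 0.01224 = 1.698 K/W
Q = ΔT/ΣR = (281 °C − 24.8 °C)/1.698 = 151 W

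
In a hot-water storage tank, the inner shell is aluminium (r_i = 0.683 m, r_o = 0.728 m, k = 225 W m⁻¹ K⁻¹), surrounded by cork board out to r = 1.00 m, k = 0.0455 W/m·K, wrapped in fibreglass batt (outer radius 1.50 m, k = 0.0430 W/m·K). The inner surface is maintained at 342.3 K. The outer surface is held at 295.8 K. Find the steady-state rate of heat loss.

Q = 36.6 W

Treat each layer as a resistance in series:
  R_aluminium = (1/0.683 − 1/0.728)/(4πk) = 0.09050/(4π·225) = 3.201×10^-5 K/W
  R_cork board = (1/0.728 − 1/1.00)/(4πk) = 0.3736/(4π·0.0455) = 0.6535 K/W
  R_fibreglass batt = (1/1.00 − 1/1.50)/(4πk) = 0.3333/(4π·0.0430) = 0.6169 K/W
ΣR = 3.201×10^-5 + 0.6535 + 0.6169 = 1.270 K/W
Q = ΔT/ΣR = (342.3 K − 295.8 K)/1.270 = 36.6 W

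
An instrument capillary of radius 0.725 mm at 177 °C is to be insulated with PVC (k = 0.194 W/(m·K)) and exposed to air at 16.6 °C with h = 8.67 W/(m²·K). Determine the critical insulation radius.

For a cylinder, r_cr = k_ins/h = 0.194/8.67 = 0.0224 m = 2.24 cm

r_cr = 2.24 cm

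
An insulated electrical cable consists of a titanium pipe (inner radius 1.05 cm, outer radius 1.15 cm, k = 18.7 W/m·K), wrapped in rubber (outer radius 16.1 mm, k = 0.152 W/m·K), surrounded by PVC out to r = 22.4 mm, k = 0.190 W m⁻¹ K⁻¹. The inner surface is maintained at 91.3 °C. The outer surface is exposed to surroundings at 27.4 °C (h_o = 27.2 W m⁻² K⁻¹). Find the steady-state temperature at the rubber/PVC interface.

T = 66.0 °C

Resistance network (inner→outer):
  R'_titanium = ln(0.0115/0.0105)/(2πk) = 0.09097/(2π·18.7) = 7.743×10^-4 m·K/W
  R'_rubber = ln(0.0161/0.0115)/(2πk) = 0.3365/(2π·0.152) = 0.3523 m·K/W
  R'_PVC = ln(0.0224/0.0161)/(2πk) = 0.3302/(2π·0.190) = 0.2766 m·K/W
  R'_conv,out = 1/(2πr h) = 1/(2π·0.0224·27.2) = 0.2612 m·K/W
ΣR = 7.743×10^-4 + 0.3523 + 0.2766 + 0.2612 = 0.8909 m·K/W
Q' = ΔT/ΣR = (91.3 °C − 27.4 °C)/0.8909 = 71.73 W/m
From the inner boundary to the rubber/PVC interface, ΣR_partial = 0.3531 m·K/W.
T_interface = T_in − Q'·ΣR_partial = 91.3 °C − (71.73)(0.3531) = 66.0 °C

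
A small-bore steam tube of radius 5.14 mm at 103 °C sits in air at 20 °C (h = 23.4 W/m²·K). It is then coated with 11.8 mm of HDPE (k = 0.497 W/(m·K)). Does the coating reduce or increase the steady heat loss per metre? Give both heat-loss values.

increases: 62.7 → 106 W/m

Critical radius for a cylinder: r_cr = k/h = 0.0212 m = 2.12 cm.
Outer radius after coating: r₂ = 0.00514 + 0.0118 = 0.01694 m.
Since r₁ < r_cr and r₂ ≤ r_cr, the coating moves toward the maximum at r_cr — heat loss rises.
Bare: R = 1/(2πr₁h) = 1.323 m·K/W; Q = 83/1.323 = 62.7 W/m.
Coated: R = R_cond + R_conv = 0.7834 m·K/W; Q = 83/0.7834 = 106 W/m.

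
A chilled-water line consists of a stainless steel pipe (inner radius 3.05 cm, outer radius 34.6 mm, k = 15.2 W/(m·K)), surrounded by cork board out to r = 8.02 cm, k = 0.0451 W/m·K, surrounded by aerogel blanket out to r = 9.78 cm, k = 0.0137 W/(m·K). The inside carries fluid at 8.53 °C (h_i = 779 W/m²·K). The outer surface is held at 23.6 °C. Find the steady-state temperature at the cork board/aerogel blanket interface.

T = 17.0 °C

Treat each layer as a resistance in series:
  R'_conv,in = 1/(2πr h) = 1/(2π·0.0305·779) = 0.006699 m·K/W
  R'_stainless steel = ln(0.0346/0.0305)/(2πk) = 0.1261/(2π·15.2) = 0.001321 m·K/W
  R'_cork board = ln(0.0802/0.0346)/(2πk) = 0.8407/(2π·0.0451) = 2.967 m·K/W
  R'_aerogel blanket = ln(0.0978/0.0802)/(2πk) = 0.1984/(2π·0.0137) = 2.305 m·K/W
ΣR = 0.006699 + 0.001321 + 2.967 + 2.305 = 5.280 m·K/W
Q' = ΔT/ΣR = (8.53 °C − 23.6 °C)/5.280 = -2.854 W/m
From the inner boundary to the cork board/aerogel blanket interface, ΣR_partial = 2.975 m·K/W.
T_interface = T_in − Q'·ΣR_partial = 8.53 °C − (-2.854)(2.975) = 17.0 °C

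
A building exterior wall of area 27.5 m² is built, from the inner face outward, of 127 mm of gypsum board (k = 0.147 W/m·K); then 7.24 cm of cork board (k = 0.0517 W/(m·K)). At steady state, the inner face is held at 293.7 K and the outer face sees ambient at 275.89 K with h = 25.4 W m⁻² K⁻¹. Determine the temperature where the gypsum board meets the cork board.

T = 287.0 K

Series thermal resistances, inner to outer:
  R_gypsum board = L/(kA) = 0.127/(0.147·27.5) = 0.03142 K/W
  R_cork board = L/(kA) = 0.0724/(0.0517·27.5) = 0.05092 K/W
  R_conv,out = 1/(hA) = 1/(25.4·27.5) = 0.001432 K/W
ΣR = 0.03142 + 0.05092 + 0.001432 = 0.08377 K/W
Q = ΔT/ΣR = (293.7 K − 275.89 K)/0.08377 = 212.6 W
From the inner boundary to the gypsum board/cork board interface, ΣR_partial = 0.03142 K/W.
T_interface = T_in − Q·ΣR_partial = 293.7 K − (212.6)(0.03142) = 287.0 K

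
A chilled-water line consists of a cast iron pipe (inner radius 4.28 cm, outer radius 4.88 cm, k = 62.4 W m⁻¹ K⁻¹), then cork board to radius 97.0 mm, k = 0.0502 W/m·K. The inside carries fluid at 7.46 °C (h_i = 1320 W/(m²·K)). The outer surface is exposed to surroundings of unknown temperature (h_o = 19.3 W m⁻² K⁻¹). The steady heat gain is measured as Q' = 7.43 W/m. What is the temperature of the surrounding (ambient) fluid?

T_out = 24.3 °C

Sum the resistances:
  R'_conv,in = 1/(2πr h) = 1/(2π·0.0428·1320) = 0.002817 m·K/W
  R'_cast iron = ln(0.0488/0.0428)/(2πk) = 0.1312/(2π·62.4) = 3.346×10^-4 m·K/W
  R'_cork board = ln(0.0970/0.0488)/(2πk) = 0.6870/(2π·0.0502) = 2.178 m·K/W
  R'_conv,out = 1/(2πr h) = 1/(2π·0.0970·19.3) = 0.08501 m·K/W
ΣR = 2.266 m·K/W
ΔT = Q'·ΣR = 7.43 × 2.266 = 16.84 K
Heat flows inward, so T_out = T_in + ΔT = 7.46 + 16.84 = 24.3 °C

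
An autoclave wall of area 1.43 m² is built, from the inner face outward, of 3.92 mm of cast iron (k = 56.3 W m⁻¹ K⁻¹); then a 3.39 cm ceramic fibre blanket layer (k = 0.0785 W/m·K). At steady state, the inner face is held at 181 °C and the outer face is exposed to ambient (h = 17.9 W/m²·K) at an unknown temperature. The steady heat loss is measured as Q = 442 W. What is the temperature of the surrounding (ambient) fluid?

T_out = 30.2 °C

Sum the resistances:
  R_cast iron = L/(kA) = 0.00392/(56.3·1.43) = 4.869×10^-5 K/W
  R_ceramic fibre blanket = L/(kA) = 0.0339/(0.0785·1.43) = 0.3020 K/W
  R_conv,out = 1/(hA) = 1/(17.9·1.43) = 0.03907 K/W
ΣR = 0.3411 K/W
ΔT = Q·ΣR = 442 × 0.3411 = 150.8 K
Heat flows outward, so T_out = T_in − ΔT = 181 − 150.8 = 30.2 °C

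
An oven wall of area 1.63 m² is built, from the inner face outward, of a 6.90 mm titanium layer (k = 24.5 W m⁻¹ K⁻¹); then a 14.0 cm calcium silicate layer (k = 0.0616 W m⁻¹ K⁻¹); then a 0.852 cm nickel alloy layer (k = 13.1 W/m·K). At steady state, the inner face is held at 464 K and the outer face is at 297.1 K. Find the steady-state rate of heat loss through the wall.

Q = 120 W

Series thermal resistances, inner to outer:
  R_titanium = L/(kA) = 0.00690/(24.5·1.63) = 1.728×10^-4 K/W
  R_calcium silicate = L/(kA) = 0.140/(0.0616·1.63) = 1.394 K/W
  R_nickel alloy = L/(kA) = 0.00852/(13.1·1.63) = 3.990×10^-4 K/W
ΣR = 1.728×10^-4 + 1.394 + 3.990×10^-4 = 1.395 K/W
Q = ΔT/ΣR = (464 K − 297.1 K)/1.395 = 120 W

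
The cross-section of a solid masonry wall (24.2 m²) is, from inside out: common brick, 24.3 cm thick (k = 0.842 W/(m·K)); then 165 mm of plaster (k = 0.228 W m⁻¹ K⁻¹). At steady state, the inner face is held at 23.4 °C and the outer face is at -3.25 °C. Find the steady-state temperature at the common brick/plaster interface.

T = 15.8 °C

Resistance network (inner→outer):
  R_common brick = L/(kA) = 0.243/(0.842·24.2) = 0.01193 K/W
  R_plaster = L/(kA) = 0.165/(0.228·24.2) = 0.02990 K/W
ΣR = 0.01193 + 0.02990 = 0.04183 K/W
Q = ΔT/ΣR = (23.4 °C − -3.25 °C)/0.04183 = 637.1 W
From the inner boundary to the common brick/plaster interface, ΣR_partial = 0.01193 K/W.
T_interface = T_in − Q·ΣR_partial = 23.4 °C − (637.1)(0.01193) = 15.8 °C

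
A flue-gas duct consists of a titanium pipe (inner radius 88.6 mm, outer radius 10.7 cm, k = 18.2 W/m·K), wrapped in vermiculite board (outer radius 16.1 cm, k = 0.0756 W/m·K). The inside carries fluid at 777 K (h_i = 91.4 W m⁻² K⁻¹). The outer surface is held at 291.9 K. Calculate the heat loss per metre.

Series thermal resistances, inner to outer:
  R'_conv,in = 1/(2πr h) = 1/(2π·0.0886·91.4) = 0.01965 m·K/W
  R'_titanium = ln(0.107/0.0886)/(2πk) = 0.1887/(2π·18.2) = 0.001650 m·K/W
  R'_vermiculite board = ln(0.161/0.107)/(2πk) = 0.4086/(2π·0.0756) = 0.8601 m·K/W
ΣR = 0.01965 + 0.001650 + 0.8601 = 0.8814 m·K/W
Q' = ΔT/ΣR = (777 K − 291.9 K)/0.8814 = 550 W/m

Q' = 550 W/m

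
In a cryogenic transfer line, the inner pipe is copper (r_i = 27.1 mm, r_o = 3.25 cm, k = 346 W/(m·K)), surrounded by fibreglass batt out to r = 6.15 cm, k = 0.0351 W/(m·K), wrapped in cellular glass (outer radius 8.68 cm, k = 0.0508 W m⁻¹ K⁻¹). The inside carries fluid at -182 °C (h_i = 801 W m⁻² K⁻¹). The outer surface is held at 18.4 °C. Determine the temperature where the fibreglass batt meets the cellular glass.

T = -36.0 °C

Resistance network (inner→outer):
  R'_conv,in = 1/(2πr h) = 1/(2π·0.0271·801) = 0.007332 m·K/W
  R'_copper = ln(0.0325/0.0271)/(2πk) = 0.1817/(2π·346) = 8.358×10^-5 m·K/W
  R'_fibreglass batt = ln(0.0615/0.0325)/(2πk) = 0.6378/(2π·0.0351) = 2.892 m·K/W
  R'_cellular glass = ln(0.0868/0.0615)/(2πk) = 0.3446/(2π·0.0508) = 1.080 m·K/W
ΣR = 0.007332 + 8.358×10^-5 + 2.892 + 1.080 = 3.979 m·K/W
Q' = ΔT/ΣR = (-182 °C − 18.4 °C)/3.979 = -50.36 W/m
From the inner boundary to the fibreglass batt/cellular glass interface, ΣR_partial = 2.899 m·K/W.
T_interface = T_in − Q'·ΣR_partial = -182 °C − (-50.36)(2.899) = -36.0 °C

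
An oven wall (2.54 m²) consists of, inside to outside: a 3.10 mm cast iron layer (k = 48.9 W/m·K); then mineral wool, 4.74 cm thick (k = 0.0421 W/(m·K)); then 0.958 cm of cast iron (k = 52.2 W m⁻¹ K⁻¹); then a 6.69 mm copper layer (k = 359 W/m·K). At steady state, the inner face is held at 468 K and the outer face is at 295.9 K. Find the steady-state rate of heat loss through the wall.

Series thermal resistances, inner to outer:
  R_cast iron = L/(kA) = 0.00310/(48.9·2.54) = 2.496×10^-5 K/W
  R_mineral wool = L/(kA) = 0.0474/(0.0421·2.54) = 0.4433 K/W
  R_cast iron = L/(kA) = 0.00958/(52.2·2.54) = 7.225×10^-5 K/W
  R_copper = L/(kA) = 0.00669/(359·2.54) = 7.337×10^-6 K/W
ΣR = 2.496×10^-5 + 0.4433 + 7.225×10^-5 + 7.337×10^-6 = 0.4434 K/W
Q = ΔT/ΣR = (468 K − 295.9 K)/0.4434 = 388 W

Q = 388 W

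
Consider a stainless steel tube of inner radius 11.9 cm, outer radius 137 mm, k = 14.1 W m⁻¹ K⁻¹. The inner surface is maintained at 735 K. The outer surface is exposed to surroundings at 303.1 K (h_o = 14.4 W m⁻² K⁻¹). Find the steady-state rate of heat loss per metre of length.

Resistance network (inner→outer):
  R'_stainless steel = ln(0.137/0.119)/(2πk) = 0.1409/(2π·14.1) = 0.001590 m·K/W
  R'_conv,out = 1/(2πr h) = 1/(2π·0.137·14.4) = 0.08067 m·K/W
ΣR = 0.001590 + 0.08067 = 0.08226 m·K/W
Q' = ΔT/ΣR = (735 K − 303.1 K)/0.08226 = 5250 W/m

Q' = 5.25 kW/m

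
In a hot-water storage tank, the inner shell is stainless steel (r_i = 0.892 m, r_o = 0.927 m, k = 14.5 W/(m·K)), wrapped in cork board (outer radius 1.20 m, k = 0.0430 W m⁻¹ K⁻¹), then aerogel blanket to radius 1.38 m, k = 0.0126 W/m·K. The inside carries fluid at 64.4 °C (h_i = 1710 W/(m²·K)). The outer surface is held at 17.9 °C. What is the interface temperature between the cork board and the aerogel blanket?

T = 45.9 °C

Treat each layer as a resistance in series:
  R_conv,in = 1/(4πr²h) = 1/(4π·0.892²·1710) = 5.849×10^-5 K/W
  R_stainless steel = (1/0.892 − 1/0.927)/(4πk) = 0.04233/(4π·14.5) = 2.323×10^-4 K/W
  R_cork board = (1/0.927 − 1/1.20)/(4πk) = 0.2454/(4π·0.0430) = 0.4542 K/W
  R_aerogel blanket = (1/1.20 − 1/1.38)/(4πk) = 0.1087/(4π·0.0126) = 0.6865 K/W
ΣR = 5.849×10^-5 + 2.323×10^-4 + 0.4542 + 0.6865 = 1.141 K/W
Q = ΔT/ΣR = (64.4 °C − 17.9 °C)/1.141 = 40.75 W
From the inner boundary to the cork board/aerogel blanket interface, ΣR_partial = 0.4545 K/W.
T_interface = T_in − Q·ΣR_partial = 64.4 °C − (40.75)(0.4545) = 45.9 °C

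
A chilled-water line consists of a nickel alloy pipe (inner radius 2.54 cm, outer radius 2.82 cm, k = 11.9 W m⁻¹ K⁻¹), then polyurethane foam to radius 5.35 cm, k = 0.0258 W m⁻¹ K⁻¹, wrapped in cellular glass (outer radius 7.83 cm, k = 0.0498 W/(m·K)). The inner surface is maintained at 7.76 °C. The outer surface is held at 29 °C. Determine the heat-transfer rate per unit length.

Q' = 4.11 W/m

Series thermal resistances, inner to outer:
  R'_nickel alloy = ln(0.0282/0.0254)/(2πk) = 0.1046/(2π·11.9) = 0.001399 m·K/W
  R'_polyurethane foam = ln(0.0535/0.0282)/(2πk) = 0.6404/(2π·0.0258) = 3.950 m·K/W
  R'_cellular glass = ln(0.0783/0.0535)/(2πk) = 0.3809/(2π·0.0498) = 1.217 m·K/W
ΣR = 0.001399 + 3.950 + 1.217 = 5.168 m·K/W
Q' = ΔT/ΣR = (7.76 °C − 29 °C)/5.168 = -4.11 W/m
(Negative Q' ⇒ heat flows inward; heat gain = 4.11 W/m.)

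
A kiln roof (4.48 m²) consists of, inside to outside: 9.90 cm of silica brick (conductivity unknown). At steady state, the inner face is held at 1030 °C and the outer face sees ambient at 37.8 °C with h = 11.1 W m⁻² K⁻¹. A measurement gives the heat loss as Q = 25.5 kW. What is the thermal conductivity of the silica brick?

k = 1.18 W/m·K

ΣR = ΔT/Q = |1030 − 37.8|/25500 = 0.03891 K/W
Known resistances:
  R_conv,out = 1/(hA) = 1/(11.1·4.48) = 0.02011 K/W
R_silica brick = ΣR − ΣR_known = 0.03891 − 0.02011 = 0.01880 K/W
L/(kA) = 0.01880 ⇒ k = 0.0990/(0.01880·4.48) = 1.18 W/m·K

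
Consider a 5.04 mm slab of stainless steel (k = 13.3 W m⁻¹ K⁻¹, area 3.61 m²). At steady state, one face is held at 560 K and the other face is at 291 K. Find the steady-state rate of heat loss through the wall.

Q = 2560 kW

Q = kA·ΔT/L = 13.3 × 3.61 × |560 K − 291 K| / 0.00504 = 2.56×10^6 W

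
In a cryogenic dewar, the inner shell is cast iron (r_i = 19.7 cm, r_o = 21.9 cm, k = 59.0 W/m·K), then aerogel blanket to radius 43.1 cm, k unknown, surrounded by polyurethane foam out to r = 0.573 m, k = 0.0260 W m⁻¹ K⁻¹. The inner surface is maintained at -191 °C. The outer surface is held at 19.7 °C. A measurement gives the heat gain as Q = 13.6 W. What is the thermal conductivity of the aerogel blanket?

k = 0.0130 W/m·K

ΣR = ΔT/Q = |-191 − 19.7|/13.6 = 15.49 K/W
Known resistances:
  R_cast iron = (1/0.197 − 1/0.219)/(4πk) = 0.5099/(4π·59.0) = 6.878×10^-4 K/W
  R_polyurethane foam = (1/0.431 − 1/0.573)/(4πk) = 0.5750/(4π·0.0260) = 1.760 K/W
R_aerogel blanket = ΣR − ΣR_known = 15.49 − 1.761 = 13.73 K/W
(1/r₁−1/r₂)/(4πk) = 13.73 ⇒ k = 2.246/(4π·13.73) = 0.0130 W/m·K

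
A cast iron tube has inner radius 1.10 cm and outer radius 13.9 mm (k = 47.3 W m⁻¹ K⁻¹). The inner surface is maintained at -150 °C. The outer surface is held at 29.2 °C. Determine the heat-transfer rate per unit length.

Q' = 2πk·ΔT/ln(r₂/r₁) = 2π × 47.3 × 179.2 / ln(0.0139/0.0110) = 2.28×10^5 W/m

Q' = 228 kW/m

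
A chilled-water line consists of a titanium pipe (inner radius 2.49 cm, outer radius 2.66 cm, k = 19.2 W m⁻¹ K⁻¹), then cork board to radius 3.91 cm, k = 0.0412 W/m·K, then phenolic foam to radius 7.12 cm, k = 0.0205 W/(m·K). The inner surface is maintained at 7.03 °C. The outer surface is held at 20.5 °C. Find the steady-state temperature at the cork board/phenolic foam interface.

T = 10.3 °C

Resistance network (inner→outer):
  R'_titanium = ln(0.0266/0.0249)/(2πk) = 0.06604/(2π·19.2) = 5.475×10^-4 m·K/W
  R'_cork board = ln(0.0391/0.0266)/(2πk) = 0.3852/(2π·0.0412) = 1.488 m·K/W
  R'_phenolic foam = ln(0.0712/0.0391)/(2πk) = 0.5994/(2π·0.0205) = 4.653 m·K/W
ΣR = 5.475×10^-4 + 1.488 + 4.653 = 6.142 m·K/W
Q' = ΔT/ΣR = (7.03 °C − 20.5 °C)/6.142 = -2.193 W/m
From the inner boundary to the cork board/phenolic foam interface, ΣR_partial = 1.489 m·K/W.
T_interface = T_in − Q'·ΣR_partial = 7.03 °C − (-2.193)(1.489) = 10.3 °C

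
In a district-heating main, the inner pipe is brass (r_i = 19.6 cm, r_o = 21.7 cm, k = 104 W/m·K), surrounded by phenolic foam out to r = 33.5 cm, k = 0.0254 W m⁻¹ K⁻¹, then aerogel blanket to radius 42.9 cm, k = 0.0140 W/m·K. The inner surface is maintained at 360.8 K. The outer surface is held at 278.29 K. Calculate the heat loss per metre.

Series thermal resistances, inner to outer:
  R'_brass = ln(0.217/0.196)/(2πk) = 0.1018/(2π·104) = 1.558×10^-4 m·K/W
  R'_phenolic foam = ln(0.335/0.217)/(2πk) = 0.4342/(2π·0.0254) = 2.721 m·K/W
  R'_aerogel blanket = ln(0.429/0.335)/(2πk) = 0.2473/(2π·0.0140) = 2.812 m·K/W
ΣR = 1.558×10^-4 + 2.721 + 2.812 = 5.533 m·K/W
Q' = ΔT/ΣR = (360.8 K − 278.29 K)/5.533 = 14.9 W/m

Q' = 14.9 W/m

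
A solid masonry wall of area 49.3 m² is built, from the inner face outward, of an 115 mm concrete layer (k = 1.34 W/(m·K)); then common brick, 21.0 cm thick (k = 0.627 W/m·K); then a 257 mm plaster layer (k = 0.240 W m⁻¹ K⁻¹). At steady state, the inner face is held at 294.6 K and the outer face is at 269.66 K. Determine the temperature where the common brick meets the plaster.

T = 287.6 K

Series thermal resistances, inner to outer:
  R_concrete = L/(kA) = 0.115/(1.34·49.3) = 0.001741 K/W
  R_common brick = L/(kA) = 0.210/(0.627·49.3) = 0.006794 K/W
  R_plaster = L/(kA) = 0.257/(0.240·49.3) = 0.02172 K/W
ΣR = 0.001741 + 0.006794 + 0.02172 = 0.03026 K/W
Q = ΔT/ΣR = (294.6 K − 269.66 K)/0.03026 = 824.2 W
From the inner boundary to the common brick/plaster interface, ΣR_partial = 0.008535 K/W.
T_interface = T_in − Q·ΣR_partial = 294.6 K − (824.2)(0.008535) = 287.6 K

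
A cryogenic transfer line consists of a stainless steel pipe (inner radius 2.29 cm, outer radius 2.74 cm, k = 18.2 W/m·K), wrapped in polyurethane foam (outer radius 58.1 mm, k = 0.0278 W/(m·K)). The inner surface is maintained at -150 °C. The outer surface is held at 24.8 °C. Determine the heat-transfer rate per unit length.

Series thermal resistances, inner to outer:
  R'_stainless steel = ln(0.0274/0.0229)/(2πk) = 0.1794/(2π·18.2) = 0.001569 m·K/W
  R'_polyurethane foam = ln(0.0581/0.0274)/(2πk) = 0.7516/(2π·0.0278) = 4.303 m·K/W
ΣR = 0.001569 + 4.303 = 4.305 m·K/W
Q' = ΔT/ΣR = (-150 °C − 24.8 °C)/4.305 = -40.6 W/m
(Negative Q' ⇒ heat flows inward; heat gain = 40.6 W/m.)

Q' = 40.6 W/m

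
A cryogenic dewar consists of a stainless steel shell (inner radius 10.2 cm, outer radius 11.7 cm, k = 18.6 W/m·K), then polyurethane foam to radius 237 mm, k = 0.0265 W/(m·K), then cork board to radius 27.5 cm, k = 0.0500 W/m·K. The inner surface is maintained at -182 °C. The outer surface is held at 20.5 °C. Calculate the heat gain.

Q = 14.5 W

Series thermal resistances, inner to outer:
  R_stainless steel = (1/0.102 − 1/0.117)/(4πk) = 1.257/(4π·18.6) = 0.005378 K/W
  R_polyurethane foam = (1/0.117 − 1/0.237)/(4πk) = 4.328/(4π·0.0265) = 13.00 K/W
  R_cork board = (1/0.237 − 1/0.275)/(4πk) = 0.5830/(4π·0.0500) = 0.9279 K/W
ΣR = 0.005378 + 13.00 + 0.9279 = 13.93 K/W
Q = ΔT/ΣR = (-182 °C − 20.5 °C)/13.93 = -14.5 W
(Negative Q ⇒ heat flows inward; heat gain = 14.5 W.)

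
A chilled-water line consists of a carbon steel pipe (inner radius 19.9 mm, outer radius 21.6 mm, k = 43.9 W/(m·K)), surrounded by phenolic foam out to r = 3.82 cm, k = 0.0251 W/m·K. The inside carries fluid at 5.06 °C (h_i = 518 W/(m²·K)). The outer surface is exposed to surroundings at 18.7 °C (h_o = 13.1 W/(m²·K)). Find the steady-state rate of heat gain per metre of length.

Treat each layer as a resistance in series:
  R'_conv,in = 1/(2πr h) = 1/(2π·0.0199·518) = 0.01544 m·K/W
  R'_carbon steel = ln(0.0216/0.0199)/(2πk) = 0.08197/(2π·43.9) = 2.972×10^-4 m·K/W
  R'_phenolic foam = ln(0.0382/0.0216)/(2πk) = 0.5701/(2π·0.0251) = 3.615 m·K/W
  R'_conv,out = 1/(2πr h) = 1/(2π·0.0382·13.1) = 0.3180 m·K/W
ΣR = 0.01544 + 2.972×10^-4 + 3.615 + 0.3180 = 3.949 m·K/W
Q' = ΔT/ΣR = (5.06 °C − 18.7 °C)/3.949 = -3.45 W/m
(Negative Q' ⇒ heat flows inward; heat gain = 3.45 W/m.)

Q' = 3.45 W/m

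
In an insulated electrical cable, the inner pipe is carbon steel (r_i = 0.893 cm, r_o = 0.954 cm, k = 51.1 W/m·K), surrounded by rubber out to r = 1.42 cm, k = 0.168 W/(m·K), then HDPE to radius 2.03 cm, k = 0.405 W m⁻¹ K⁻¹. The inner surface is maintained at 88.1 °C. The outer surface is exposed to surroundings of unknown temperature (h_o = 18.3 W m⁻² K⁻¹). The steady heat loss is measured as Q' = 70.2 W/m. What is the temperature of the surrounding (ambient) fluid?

Series resistances:
  R'_carbon steel = ln(0.00954/0.00893)/(2πk) = 0.06608/(2π·51.1) = 2.058×10^-4 m·K/W
  R'_rubber = ln(0.0142/0.00954)/(2πk) = 0.3977/(2π·0.168) = 0.3768 m·K/W
  R'_HDPE = ln(0.0203/0.0142)/(2πk) = 0.3574/(2π·0.405) = 0.1404 m·K/W
  R'_conv,out = 1/(2πr h) = 1/(2π·0.0203·18.3) = 0.4284 m·K/W
ΣR = 0.9459 m·K/W
ΔT = Q'·ΣR = 70.2 × 0.9459 = 66.40 K
Heat flows outward, so T_out = T_in − ΔT = 88.1 − 66.40 = 21.7 °C

T_out = 21.7 °C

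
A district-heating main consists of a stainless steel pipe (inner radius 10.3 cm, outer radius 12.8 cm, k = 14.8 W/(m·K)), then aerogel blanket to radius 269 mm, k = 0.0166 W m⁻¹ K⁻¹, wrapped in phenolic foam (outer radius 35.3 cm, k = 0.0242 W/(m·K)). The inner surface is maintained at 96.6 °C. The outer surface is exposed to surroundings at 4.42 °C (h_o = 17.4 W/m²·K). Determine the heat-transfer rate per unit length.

Q' = 10.3 W/m

Resistance network (inner→outer):
  R'_stainless steel = ln(0.128/0.103)/(2πk) = 0.2173/(2π·14.8) = 0.002337 m·K/W
  R'_aerogel blanket = ln(0.269/0.128)/(2πk) = 0.7427/(2π·0.0166) = 7.121 m·K/W
  R'_phenolic foam = ln(0.353/0.269)/(2πk) = 0.2718/(2π·0.0242) = 1.787 m·K/W
  R'_conv,out = 1/(2πr h) = 1/(2π·0.353·17.4) = 0.02591 m·K/W
ΣR = 0.002337 + 7.121 + 1.787 + 0.02591 = 8.936 m·K/W
Q' = ΔT/ΣR = (96.6 °C − 4.42 °C)/8.936 = 10.3 W/m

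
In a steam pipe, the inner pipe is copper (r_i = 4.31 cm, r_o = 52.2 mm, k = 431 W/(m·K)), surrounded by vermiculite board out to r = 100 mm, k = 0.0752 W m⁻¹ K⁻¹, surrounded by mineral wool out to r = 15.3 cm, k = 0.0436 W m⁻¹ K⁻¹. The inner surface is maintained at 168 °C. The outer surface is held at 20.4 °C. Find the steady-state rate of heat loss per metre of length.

Treat each layer as a resistance in series:
  R'_copper = ln(0.0522/0.0431)/(2πk) = 0.1916/(2π·431) = 7.074×10^-5 m·K/W
  R'_vermiculite board = ln(0.100/0.0522)/(2πk) = 0.6501/(2π·0.0752) = 1.376 m·K/W
  R'_mineral wool = ln(0.153/0.100)/(2πk) = 0.4253/(2π·0.0436) = 1.552 m·K/W
ΣR = 7.074×10^-5 + 1.376 + 1.552 = 2.928 m·K/W
Q' = ΔT/ΣR = (168 °C − 20.4 °C)/2.928 = 50.4 W/m

Q' = 50.4 W/m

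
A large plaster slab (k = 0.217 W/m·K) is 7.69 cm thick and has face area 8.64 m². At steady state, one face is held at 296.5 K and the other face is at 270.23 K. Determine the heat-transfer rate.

Q = 640 W

Q = kA·ΔT/L = 0.217 × 8.64 × |296.5 K − 270.23 K| / 0.0769 = 640 W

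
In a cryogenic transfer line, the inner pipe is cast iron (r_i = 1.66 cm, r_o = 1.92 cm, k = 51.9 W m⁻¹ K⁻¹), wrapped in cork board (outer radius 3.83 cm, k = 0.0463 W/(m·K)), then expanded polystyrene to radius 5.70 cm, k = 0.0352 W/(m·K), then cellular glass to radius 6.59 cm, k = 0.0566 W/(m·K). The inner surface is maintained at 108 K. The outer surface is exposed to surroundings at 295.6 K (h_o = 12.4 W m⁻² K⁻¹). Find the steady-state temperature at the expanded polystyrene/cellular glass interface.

T = 271.9 K

Treat each layer as a resistance in series:
  R'_cast iron = ln(0.0192/0.0166)/(2πk) = 0.1455/(2π·51.9) = 4.462×10^-4 m·K/W
  R'_cork board = ln(0.0383/0.0192)/(2πk) = 0.6905/(2π·0.0463) = 2.374 m·K/W
  R'_expanded polystyrene = ln(0.0570/0.0383)/(2πk) = 0.3976/(2π·0.0352) = 1.798 m·K/W
  R'_cellular glass = ln(0.0659/0.0570)/(2πk) = 0.1451/(2π·0.0566) = 0.4080 m·K/W
  R'_conv,out = 1/(2πr h) = 1/(2π·0.0659·12.4) = 0.1948 m·K/W
ΣR = 4.462×10^-4 + 2.374 + 1.798 + 0.4080 + 0.1948 = 4.775 m·K/W
Q' = ΔT/ΣR = (108 K − 295.6 K)/4.775 = -39.29 W/m
From the inner boundary to the expanded polystyrene/cellular glass interface, ΣR_partial = 4.172 m·K/W.
T_interface = T_in − Q'·ΣR_partial = 108 K − (-39.29)(4.172) = 271.9 K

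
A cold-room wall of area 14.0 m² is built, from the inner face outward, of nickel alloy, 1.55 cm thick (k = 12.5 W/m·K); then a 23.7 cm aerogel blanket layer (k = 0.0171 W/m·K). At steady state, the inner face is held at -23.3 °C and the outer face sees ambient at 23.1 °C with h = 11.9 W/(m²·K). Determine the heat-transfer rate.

Treat each layer as a resistance in series:
  R_nickel alloy = L/(kA) = 0.0155/(12.5·14.0) = 8.857×10^-5 K/W
  R_aerogel blanket = L/(kA) = 0.237/(0.0171·14.0) = 0.9900 K/W
  R_conv,out = 1/(hA) = 1/(11.9·14.0) = 0.006002 K/W
ΣR = 8.857×10^-5 + 0.9900 + 0.006002 = 0.9961 K/W
Q = ΔT/ΣR = (-23.3 °C − 23.1 °C)/0.9961 = -46.6 W
(Negative Q ⇒ heat flows inward; heat gain = 46.6 W.)

Q = 46.6 W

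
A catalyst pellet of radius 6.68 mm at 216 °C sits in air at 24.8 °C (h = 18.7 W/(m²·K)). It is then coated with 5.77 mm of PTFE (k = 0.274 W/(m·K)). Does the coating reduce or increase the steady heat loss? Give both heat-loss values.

increases: 2.00 → 4.02 W

Critical radius for a sphere: r_cr = 2k/h = 0.0293 m = 2.93 cm.
Outer radius after coating: r₂ = 0.00668 + 0.00577 = 0.01245 m.
Since r₁ < r_cr and r₂ ≤ r_cr, the coating moves toward the maximum at r_cr — heat loss rises.
Bare: R = 1/(4πr₁²h) = 95.37 K/W; Q = 191.2/95.37 = 2.00 W.
Coated: R = R_cond + R_conv = 47.60 K/W; Q = 191.2/47.60 = 4.02 W.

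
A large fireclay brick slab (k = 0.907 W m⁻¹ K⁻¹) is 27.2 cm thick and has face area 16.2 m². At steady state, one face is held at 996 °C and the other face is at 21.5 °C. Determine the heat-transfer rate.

Q = 52.6 kW

Q = kA·ΔT/L = 0.907 × 16.2 × |996 °C − 21.5 °C| / 0.272 = 52600 W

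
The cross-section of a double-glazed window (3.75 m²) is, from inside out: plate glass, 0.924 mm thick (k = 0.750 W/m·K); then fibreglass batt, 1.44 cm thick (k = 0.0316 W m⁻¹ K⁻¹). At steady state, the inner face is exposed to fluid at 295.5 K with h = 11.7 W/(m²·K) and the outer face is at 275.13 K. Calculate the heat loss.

Q = 141 W

Treat each layer as a resistance in series:
  R_conv,in = 1/(hA) = 1/(11.7·3.75) = 0.02279 K/W
  R_plate glass = L/(kA) = 9.24×10^-4/(0.750·3.75) = 3.285×10^-4 K/W
  R_fibreglass batt = L/(kA) = 0.0144/(0.0316·3.75) = 0.1215 K/W
ΣR = 0.02279 + 3.285×10^-4 + 0.1215 = 0.1446 K/W
Q = ΔT/ΣR = (295.5 K − 275.13 K)/0.1446 = 141 W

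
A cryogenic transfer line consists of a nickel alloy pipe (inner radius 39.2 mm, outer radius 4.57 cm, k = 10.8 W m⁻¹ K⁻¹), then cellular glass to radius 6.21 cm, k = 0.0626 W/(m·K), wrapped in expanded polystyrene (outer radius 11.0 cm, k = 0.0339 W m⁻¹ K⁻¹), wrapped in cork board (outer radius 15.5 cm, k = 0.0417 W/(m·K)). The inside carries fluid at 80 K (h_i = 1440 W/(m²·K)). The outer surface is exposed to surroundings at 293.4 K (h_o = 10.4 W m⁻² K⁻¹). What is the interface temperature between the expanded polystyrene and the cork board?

Treat each layer as a resistance in series:
  R'_conv,in = 1/(2πr h) = 1/(2π·0.0392·1440) = 0.002819 m·K/W
  R'_nickel alloy = ln(0.0457/0.0392)/(2πk) = 0.1534/(2π·10.8) = 0.002261 m·K/W
  R'_cellular glass = ln(0.0621/0.0457)/(2πk) = 0.3066/(2π·0.0626) = 0.7796 m·K/W
  R'_expanded polystyrene = ln(0.110/0.0621)/(2πk) = 0.5717/(2π·0.0339) = 2.684 m·K/W
  R'_cork board = ln(0.155/0.110)/(2πk) = 0.3429/(2π·0.0417) = 1.309 m·K/W
  R'_conv,out = 1/(2πr h) = 1/(2π·0.155·10.4) = 0.09873 m·K/W
ΣR = 0.002819 + 0.002261 + 0.7796 + 2.684 + 1.309 + 0.09873 = 4.876 m·K/W
Q' = ΔT/ΣR = (80 K − 293.4 K)/4.876 = -43.77 W/m
From the inner boundary to the expanded polystyrene/cork board interface, ΣR_partial = 3.469 m·K/W.
T_interface = T_in − Q'·ΣR_partial = 80 K − (-43.77)(3.469) = 231.8 K

T = 231.8 K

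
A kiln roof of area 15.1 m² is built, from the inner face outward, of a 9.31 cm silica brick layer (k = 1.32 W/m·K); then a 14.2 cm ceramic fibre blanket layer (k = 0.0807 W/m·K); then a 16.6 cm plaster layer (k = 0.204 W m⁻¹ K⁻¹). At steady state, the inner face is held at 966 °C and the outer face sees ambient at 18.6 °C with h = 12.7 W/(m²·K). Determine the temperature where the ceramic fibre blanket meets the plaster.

T = 329 °C

Treat each layer as a resistance in series:
  R_silica brick = L/(kA) = 0.0931/(1.32·15.1) = 0.004671 K/W
  R_ceramic fibre blanket = L/(kA) = 0.142/(0.0807·15.1) = 0.1165 K/W
  R_plaster = L/(kA) = 0.166/(0.204·15.1) = 0.05389 K/W
  R_conv,out = 1/(hA) = 1/(12.7·15.1) = 0.005215 K/W
ΣR = 0.004671 + 0.1165 + 0.05389 + 0.005215 = 0.1803 K/W
Q = ΔT/ΣR = (966 °C − 18.6 °C)/0.1803 = 5255 W
From the inner boundary to the ceramic fibre blanket/plaster interface, ΣR_partial = 0.1212 K/W.
T_interface = T_in − Q·ΣR_partial = 966 °C − (5255)(0.1212) = 329 °C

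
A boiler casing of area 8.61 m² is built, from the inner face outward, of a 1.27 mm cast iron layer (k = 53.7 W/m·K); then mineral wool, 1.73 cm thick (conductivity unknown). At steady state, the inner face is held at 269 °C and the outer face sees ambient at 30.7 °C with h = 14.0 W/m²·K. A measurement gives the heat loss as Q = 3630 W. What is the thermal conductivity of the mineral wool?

k = 0.0350 W/m·K

ΣR = ΔT/Q = |269 − 30.7|/3630 = 0.06565 K/W
Known resistances:
  R_cast iron = L/(kA) = 0.00127/(53.7·8.61) = 2.747×10^-6 K/W
  R_conv,out = 1/(hA) = 1/(14.0·8.61) = 0.008296 K/W
R_mineral wool = ΣR − ΣR_known = 0.06565 − 0.008299 = 0.05735 K/W
L/(kA) = 0.05735 ⇒ k = 0.0173/(0.05735·8.61) = 0.0350 W/m·K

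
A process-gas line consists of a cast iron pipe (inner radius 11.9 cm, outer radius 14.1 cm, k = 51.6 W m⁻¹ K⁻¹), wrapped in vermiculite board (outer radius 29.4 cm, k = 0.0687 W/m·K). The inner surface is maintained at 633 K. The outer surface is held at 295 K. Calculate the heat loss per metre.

Resistance network (inner→outer):
  R'_cast iron = ln(0.141/0.119)/(2πk) = 0.1696/(2π·51.6) = 5.232×10^-4 m·K/W
  R'_vermiculite board = ln(0.294/0.141)/(2πk) = 0.7348/(2π·0.0687) = 1.702 m·K/W
ΣR = 5.232×10^-4 + 1.702 = 1.703 m·K/W
Q' = ΔT/ΣR = (633 K − 295 K)/1.703 = 198 W/m

Q' = 198 W/m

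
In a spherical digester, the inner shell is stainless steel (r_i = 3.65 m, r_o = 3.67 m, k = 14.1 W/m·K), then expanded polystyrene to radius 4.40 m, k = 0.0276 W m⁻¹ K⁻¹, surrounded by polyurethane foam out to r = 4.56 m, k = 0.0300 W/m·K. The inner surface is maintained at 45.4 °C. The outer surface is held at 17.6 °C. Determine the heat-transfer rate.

Q = 183 W

Series thermal resistances, inner to outer:
  R_stainless steel = (1/3.65 − 1/3.67)/(4πk) = 0.001493/(4π·14.1) = 8.426×10^-6 K/W
  R_expanded polystyrene = (1/3.67 − 1/4.40)/(4πk) = 0.04521/(4π·0.0276) = 0.1303 K/W
  R_polyurethane foam = (1/4.40 − 1/4.56)/(4πk) = 0.007974/(4π·0.0300) = 0.02115 K/W
ΣR = 8.426×10^-6 + 0.1303 + 0.02115 = 0.1515 K/W
Q = ΔT/ΣR = (45.4 °C − 17.6 °C)/0.1515 = 183 W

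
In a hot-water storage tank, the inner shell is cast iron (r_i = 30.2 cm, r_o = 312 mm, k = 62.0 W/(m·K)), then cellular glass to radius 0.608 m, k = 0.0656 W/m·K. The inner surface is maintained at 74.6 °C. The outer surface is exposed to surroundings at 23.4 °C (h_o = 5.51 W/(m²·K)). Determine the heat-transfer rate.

Series thermal resistances, inner to outer:
  R_cast iron = (1/0.302 − 1/0.312)/(4πk) = 0.1061/(4π·62.0) = 1.362×10^-4 K/W
  R_cellular glass = (1/0.312 − 1/0.608)/(4πk) = 1.560/(4π·0.0656) = 1.893 K/W
  R_conv,out = 1/(4πr²h) = 1/(4π·0.608²·5.51) = 0.03907 K/W
ΣR = 1.362×10^-4 + 1.893 + 0.03907 = 1.932 K/W
Q = ΔT/ΣR = (74.6 °C − 23.4 °C)/1.932 = 26.5 W

Q = 26.5 W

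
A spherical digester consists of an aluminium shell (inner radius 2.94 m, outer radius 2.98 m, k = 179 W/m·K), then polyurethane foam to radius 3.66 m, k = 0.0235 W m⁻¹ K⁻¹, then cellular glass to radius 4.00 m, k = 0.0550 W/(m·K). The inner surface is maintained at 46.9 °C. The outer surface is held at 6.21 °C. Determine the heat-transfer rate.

Series thermal resistances, inner to outer:
  R_aluminium = (1/2.94 − 1/2.98)/(4πk) = 0.004566/(4π·179) = 2.030×10^-6 K/W
  R_polyurethane foam = (1/2.98 − 1/3.66)/(4πk) = 0.06235/(4π·0.0235) = 0.2111 K/W
  R_cellular glass = (1/3.66 − 1/4.00)/(4πk) = 0.02322/(4π·0.0550) = 0.03360 K/W
ΣR = 2.030×10^-6 + 0.2111 + 0.03360 = 0.2447 K/W
Q = ΔT/ΣR = (46.9 °C − 6.21 °C)/0.2447 = 166 W

Q = 166 W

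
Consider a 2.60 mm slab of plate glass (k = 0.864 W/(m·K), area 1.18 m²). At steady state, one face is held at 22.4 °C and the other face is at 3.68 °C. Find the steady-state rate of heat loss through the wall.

Q = 7.34 kW

Q = kA·ΔT/L = 0.864 × 1.18 × |22.4 °C − 3.68 °C| / 0.00260 = 7340 W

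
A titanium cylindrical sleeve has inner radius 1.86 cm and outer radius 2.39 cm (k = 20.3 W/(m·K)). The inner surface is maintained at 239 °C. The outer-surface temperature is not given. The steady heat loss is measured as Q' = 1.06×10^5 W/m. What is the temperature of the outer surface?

Series resistances:
  R'_titanium = ln(0.0239/0.0186)/(2πk) = 0.2507/(2π·20.3) = 0.001966 m·K/W
ΣR = 0.001966 m·K/W
ΔT = Q'·ΣR = 1.06×10^5 × 0.001966 = 208.4 K
Heat flows outward, so T_out = T_in − ΔT = 239 − 208.4 = 30.6 °C

T_out = 30.6 °C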